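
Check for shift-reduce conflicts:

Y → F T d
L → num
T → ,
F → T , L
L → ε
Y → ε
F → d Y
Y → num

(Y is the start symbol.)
Yes — I0: [Y → .] vs [F → . d Y]; I5: [Y → .] vs [F → . d Y]; I8: [L → .] vs [L → . num]

Augment with Y' → Y and build the canonical LR(0) collection (I0 = CLOSURE({[Y' → . Y]}), then GOTO on every symbol after a dot until no new states appear). It has 13 states:
  I0: { [F → . T , L], [F → . d Y], [T → . ,], [Y → . F T d], [Y → . num], [Y → .], [Y' → . Y] }  — shift, reduce
  I1: { [T → , .] }  — reduce
  I2: { [T → . ,], [Y → F . T d] }  — shift
  I3: { [F → T . , L] }  — shift
  I4: { [Y' → Y .] }  — accept
  I5: { [F → . T , L], [F → . d Y], [F → d . Y], [T → . ,], [Y → . F T d], [Y → . num], [Y → .] }  — shift, reduce
  I6: { [Y → num .] }  — reduce
  I7: { [F → d Y .] }  — reduce
  I8: { [F → T , . L], [L → . num], [L → .] }  — shift, reduce
  I9: { [F → T , L .] }  — reduce
  I10: { [L → num .] }  — reduce
  I11: { [Y → F T . d] }  — shift
  I12: { [Y → F T d .] }  — reduce

I0 contains reduce item [Y → .] and shift items [F → . d Y], [T → . ,], [Y → . num] — shift-reduce conflict.
I5 contains reduce item [Y → .] and shift items [F → . d Y], [T → . ,], [Y → . num] — shift-reduce conflict.
I8 contains reduce item [L → .] and shift item [L → . num] — shift-reduce conflict.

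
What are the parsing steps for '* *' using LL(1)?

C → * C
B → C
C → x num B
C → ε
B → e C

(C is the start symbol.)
LL(1) parsing maintains a stack (initially the start symbol over $) and the input. At each step: if the stack top is a terminal, match it against the current input token; if it is a non-terminal N, replace it with the RHS of M[N, lookahead] (the unique production whose predict set contains the lookahead).

Stack is shown with the top on the left.

Stack  Input  Action
--------------------
C $    * * $  output C → * C
* C $  * * $  match '*'
C $    * $    output C → * C
* C $  * $    match '*'
C $    $      output C → ε
$      $      accept

The string is accepted.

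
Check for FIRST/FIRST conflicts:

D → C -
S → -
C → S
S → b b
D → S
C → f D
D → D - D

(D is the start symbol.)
A FIRST/FIRST conflict occurs when two productions N → α and N → β for the same non-terminal have FIRST(α) ∩ FIRST(β) ≠ ∅ (with ε ∈ FIRST of a nullable right-hand side, so two nullable alternatives also conflict).

FIRST sets of the non-terminals at (or reachable through a nullable prefix from) the front of some alternative:
  FIRST(C) = { '-', 'b', 'f' }
  FIRST(S) = { '-', 'b' }
  FIRST(D) = { '-', 'b', 'f' }

Productions for D:
  D → C -: FIRST = { '-', 'b', 'f' }
  D → S: FIRST = { '-', 'b' }
  D → D - D: FIRST = { '-', 'b', 'f' }
Productions for S:
  S → -: FIRST = { '-' }
  S → b b: FIRST = { 'b' }
Productions for C:
  C → S: FIRST = { '-', 'b' }
  C → f D: FIRST = { 'f' }

Conflict for D: D → C - and D → S
  Overlap: { '-', 'b' }
Conflict for D: D → C - and D → D - D
  Overlap: { '-', 'b', 'f' }
Conflict for D: D → S and D → D - D
  Overlap: { '-', 'b' }

Answer: Yes. D → C '-' / D → S on { '-', 'b' }; D → C '-' / D → D '-' D on { '-', 'b', 'f' }; D → S / D → D '-' D on { '-', 'b' }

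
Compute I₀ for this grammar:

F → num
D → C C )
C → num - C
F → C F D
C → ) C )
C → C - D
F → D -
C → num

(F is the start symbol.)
{ [C → . ) C )], [C → . C - D], [C → . num - C], [C → . num], [D → . C C )], [F → . C F D], [F → . D -], [F → . num], [F' → . F] }

First, augment the grammar with F' → F
I₀ = CLOSURE({ [F' → . F] }):
  [F' → . F] has the dot before F: add [F → . num], [F → . C F D], [F → . D -]
  [F → . C F D] has the dot before C: add [C → . num - C], [C → . ) C )], [C → . C - D], [C → . num]
  [F → . D -] has the dot before D: add [D → . C C )]
No further items can be added.

I₀ = { [C → . ) C )], [C → . C - D], [C → . num - C], [C → . num], [D → . C C )], [F → . C F D], [F → . D -], [F → . num], [F' → . F] }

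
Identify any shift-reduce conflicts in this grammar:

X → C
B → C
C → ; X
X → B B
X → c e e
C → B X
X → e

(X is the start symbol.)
A shift-reduce conflict occurs when an LR(0) state has both:
  - a complete (reduce) item [A → α .] (dot at the end), and
  - a shift item [B → β . c γ] (dot before a terminal).

Augment with X' → X and build the canonical LR(0) collection (I0 = CLOSURE({[X' → . X]}), then GOTO on every symbol after a dot until no new states appear). It has 12 states:
  I0: { [B → . C], [C → . ; X], [C → . B X], [X → . B B], [X → . C], [X → . c e e], [X → . e], [X' → . X] }  — shift
  I1: { [B → . C], [C → . ; X], [C → . B X], [C → ; . X], [X → . B B], [X → . C], [X → . c e e], [X → . e] }  — shift
  I2: { [B → . C], [C → . ; X], [C → . B X], [C → B . X], [X → . B B], [X → . C], [X → . c e e], [X → . e], [X → B . B] }  — shift
  I3: { [B → C .], [X → C .] }  — 2 reduces
  I4: { [X' → X .] }  — accept
  I5: { [X → c . e e] }  — shift
  I6: { [X → e .] }  — reduce
  I7: { [X → c e . e] }  — shift
  I8: { [X → c e e .] }  — reduce
  I9: { [B → . C], [C → . ; X], [C → . B X], [C → B . X], [X → . B B], [X → . C], [X → . c e e], [X → . e], [X → B . B], [X → B B .] }  — shift, reduce
  I10: { [C → B X .] }  — reduce
  I11: { [C → ; X .] }  — reduce

I9 contains reduce item [X → B B .] and shift items [C → . ; X], [X → . c e e], [X → . e] — shift-reduce conflict.

Answer: Yes — I9: [X → B B .] vs [C → . ; X]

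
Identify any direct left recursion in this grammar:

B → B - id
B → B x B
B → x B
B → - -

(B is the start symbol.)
Yes, B is left-recursive

B → B - id: LEFT RECURSIVE (starts with B)
B → B x B: LEFT RECURSIVE (starts with B)
B → x B: starts with x
B → - -: starts with '-'

The grammar has direct left recursion on: B.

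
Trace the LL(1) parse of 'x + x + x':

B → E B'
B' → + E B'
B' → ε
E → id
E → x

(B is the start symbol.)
LL(1) parsing maintains a stack (initially the start symbol over $) and the input. At each step: if the stack top is a terminal, match it against the current input token; if it is a non-terminal N, replace it with the RHS of M[N, lookahead] (the unique production whose predict set contains the lookahead).

Stack is shown with the top on the left.

Stack     Input        Action
-----------------------------
B $       x + x + x $  output B → E B'
E B' $    x + x + x $  output E → x
x B' $    x + x + x $  match 'x'
B' $      + x + x $    output B' → + E B'
+ E B' $  + x + x $    match '+'
E B' $    x + x $      output E → x
x B' $    x + x $      match 'x'
B' $      + x $        output B' → + E B'
+ E B' $  + x $        match '+'
E B' $    x $          output E → x
x B' $    x $          match 'x'
B' $      $            output B' → ε
$         $            accept

The string is accepted.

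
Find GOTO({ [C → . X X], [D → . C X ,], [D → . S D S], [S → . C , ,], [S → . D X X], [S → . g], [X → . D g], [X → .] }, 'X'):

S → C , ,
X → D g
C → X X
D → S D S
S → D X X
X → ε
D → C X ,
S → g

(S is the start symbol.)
{ [C → . X X], [C → X . X], [D → . C X ,], [D → . S D S], [S → . C , ,], [S → . D X X], [S → . g], [X → . D g], [X → .] }

GOTO(I, 'X') = CLOSURE({ [A → αX.β] : [A → α.Xβ] ∈ I, X = 'X' })

Items with dot before 'X', with the dot advanced:
  [C → . X X] → [C → X . X]
Closure of the advanced items:
  [C → X . X] has the dot before X: add [X → . D g], [X → .]
  [X → . D g] has the dot before D: add [D → . S D S], [D → . C X ,]
  [D → . S D S] has the dot before S: add [S → . C , ,], [S → . D X X], [S → . g]
  [D → . C X ,] has the dot before C: add [C → . X X]

GOTO = { [C → . X X], [C → X . X], [D → . C X ,], [D → . S D S], [S → . C , ,], [S → . D X X], [S → . g], [X → . D g], [X → .] }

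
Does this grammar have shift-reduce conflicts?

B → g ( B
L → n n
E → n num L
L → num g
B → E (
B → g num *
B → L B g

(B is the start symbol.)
Augment with B' → B and build the canonical LR(0) collection (I0 = CLOSURE({[B' → . B]}), then GOTO on every symbol after a dot until no new states appear). It has 19 states:
  I0: { [B → . E (], [B → . L B g], [B → . g ( B], [B → . g num *], [B' → . B], [E → . n num L], [L → . n n], [L → . num g] }  — shift
  I1: { [B' → B .] }  — accept
  I2: { [B → E . (] }  — shift
  I3: { [B → . E (], [B → . L B g], [B → . g ( B], [B → . g num *], [B → L . B g], [E → . n num L], [L → . n n], [L → . num g] }  — shift
  I4: { [B → g . ( B], [B → g . num *] }  — shift
  I5: { [E → n . num L], [L → n . n] }  — shift
  I6: { [L → num . g] }  — shift
  I7: { [L → num g .] }  — reduce
  I8: { [L → n n .] }  — reduce
  I9: { [E → n num . L], [L → . n n], [L → . num g] }  — shift
  I10: { [E → n num L .] }  — reduce
  I11: { [L → n . n] }  — shift
  I12: { [B → . E (], [B → . L B g], [B → . g ( B], [B → . g num *], [B → g ( . B], [E → . n num L], [L → . n n], [L → . num g] }  — shift
  I13: { [B → g num . *] }  — shift
  I14: { [B → g num * .] }  — reduce
  I15: { [B → g ( B .] }  — reduce
  I16: { [B → L B . g] }  — shift
  I17: { [B → L B g .] }  — reduce
  I18: { [B → E ( .] }  — reduce

No state contains both a complete item and a shift item.

Answer: No shift-reduce conflicts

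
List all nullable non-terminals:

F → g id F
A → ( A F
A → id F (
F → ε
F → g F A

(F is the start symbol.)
{ 'F' }

ε-productions: F → ε
So F is immediately nullable.
No further non-terminal can be added: every production for the remaining non-terminals contains a terminal or a non-nullable non-terminal.
Nullable = { 'F' }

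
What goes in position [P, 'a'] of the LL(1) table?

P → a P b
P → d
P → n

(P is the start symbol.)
P → a P b

To find M[P, 'a'], we find productions for P where 'a' is in the predict set (PREDICT(N → α) = (FIRST(α) \ {ε}) ∪ (FOLLOW(N) if α ⇒* ε)).

P → a P b: PREDICT = { 'a' }
  'a' is in predict set, so this production goes in M[P, 'a']
P → d: PREDICT = { 'd' }
P → n: PREDICT = { 'n' }

M[P, 'a'] = P → a P b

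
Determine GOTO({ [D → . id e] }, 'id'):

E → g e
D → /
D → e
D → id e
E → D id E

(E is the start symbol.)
GOTO(I, 'id') = CLOSURE({ [A → αX.β] : [A → α.Xβ] ∈ I, X = 'id' })

Items with dot before 'id', with the dot advanced:
  [D → . id e] → [D → id . e]
Closure adds nothing (no advanced item has the dot before a non-terminal).

GOTO = { [D → id . e] }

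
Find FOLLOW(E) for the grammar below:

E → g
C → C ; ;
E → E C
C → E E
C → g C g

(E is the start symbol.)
{ $, ';', 'g' }

E is the start symbol, so $ ∈ FOLLOW(E).
In E → E C: E is followed by C, add FIRST(C) \ {ε} = { 'g' }
In C → E E: E is followed by E, add FIRST(E) \ {ε} = { 'g' }
In C → E E: E is at the end, add FOLLOW(C)

The FOLLOW sets referred to above (computed the same way, to a fixed point):
  FOLLOW(C) = { $, ';', 'g' }

Taking the union: FOLLOW(E) = { $, ';', 'g' }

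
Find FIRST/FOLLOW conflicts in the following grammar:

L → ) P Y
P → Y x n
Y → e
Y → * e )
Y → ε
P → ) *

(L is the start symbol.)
No FIRST/FOLLOW conflicts.

Nullable non-terminals: Y.

Y: nullable alternative(s) Y → ε; FOLLOW(Y) = { $, 'x' }
  Y → e: FIRST \ {ε} = { 'e' } — disjoint from FOLLOW(Y)
  Y → * e ): FIRST \ {ε} = { '*' } — disjoint from FOLLOW(Y)
  Y → ε: FIRST \ {ε} = { } — this is the only nullable alternative, skip

L, P have no nullable alternative, so no FIRST/FOLLOW check is needed there.

No FIRST/FOLLOW conflicts found.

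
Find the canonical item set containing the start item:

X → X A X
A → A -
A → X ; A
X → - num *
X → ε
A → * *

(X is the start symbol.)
First, augment the grammar with X' → X
I₀ = CLOSURE({ [X' → . X] }):
  [X' → . X] has the dot before X: add [X → . X A X], [X → . - num *], [X → .]
No further items can be added.

I₀ = { [X → . - num *], [X → . X A X], [X → .], [X' → . X] }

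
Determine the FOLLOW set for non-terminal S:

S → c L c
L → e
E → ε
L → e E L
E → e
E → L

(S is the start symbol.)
{ $ }

S is the start symbol, so $ ∈ FOLLOW(S).
S does not occur on any right-hand side.

Taking the union: FOLLOW(S) = { $ }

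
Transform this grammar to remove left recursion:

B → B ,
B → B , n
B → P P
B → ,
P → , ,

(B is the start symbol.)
B → P P B'
B → , B'
B' → , B'
B' → , n B'
B' → ε
P → , ,

B is directly left-recursive. The standard transformation for
  A → A α₁ | ... | A α_m | β₁ | ... | β_n
is
  A  → β₁ A' | ... | β_n A'
  A' → α₁ A' | ... | α_m A' | ε

B → P P becomes B → P P B'
B → , becomes B → , B'
B → B , becomes B' → , B'
B → B , n becomes B' → , n B'
Add B' → ε

Productions for other non-terminals are unchanged:
  P → , ,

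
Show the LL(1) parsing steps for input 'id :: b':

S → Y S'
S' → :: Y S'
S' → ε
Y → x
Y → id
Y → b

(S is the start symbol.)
LL(1) parsing maintains a stack (initially the start symbol over $) and the input. At each step: if the stack top is a terminal, match it against the current input token; if it is a non-terminal N, replace it with the RHS of M[N, lookahead] (the unique production whose predict set contains the lookahead).

Stack is shown with the top on the left.

Stack      Input      Action
----------------------------
S $        id :: b $  output S → Y S'
Y S' $     id :: b $  output Y → id
id S' $    id :: b $  match 'id'
S' $       :: b $     output S' → :: Y S'
:: Y S' $  :: b $     match '::'
Y S' $     b $        output Y → b
b S' $     b $        match 'b'
S' $       $          output S' → ε
$          $          accept

The string is accepted.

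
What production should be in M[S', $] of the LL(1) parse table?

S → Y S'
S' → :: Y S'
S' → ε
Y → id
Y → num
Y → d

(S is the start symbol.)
S' → ε

To find M[S', $], we find productions for S' where $ is in the predict set (PREDICT(N → α) = (FIRST(α) \ {ε}) ∪ (FOLLOW(N) if α ⇒* ε)).

Relevant sets:
  FOLLOW(S') = { $ }

S' → :: Y S': PREDICT = { '::' }
S' → ε: PREDICT = { $ }
  $ is in predict set, so this production goes in M[S', $]

M[S', $] = S' → ε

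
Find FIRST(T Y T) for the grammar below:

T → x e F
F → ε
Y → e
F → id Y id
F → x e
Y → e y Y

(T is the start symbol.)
{ 'x' }

FIRST sets of the non-terminals involved (from the grammar, by fixed-point iteration):
  FIRST(T) = { 'x' }

To compute FIRST(T Y T), process the symbols left to right:
Symbol T is a non-terminal. Add FIRST(T) \ {ε} = { 'x' }
T is not nullable (ε ∉ FIRST(T)), so stop here.
FIRST(T Y T) = { 'x' }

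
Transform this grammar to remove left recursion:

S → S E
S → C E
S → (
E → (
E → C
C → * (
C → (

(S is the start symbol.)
S → C E S'
S → ( S'
S' → E S'
S' → ε
E → (
E → C
C → * (
C → (

S is directly left-recursive. The standard transformation for
  A → A α₁ | ... | A α_m | β₁ | ... | β_n
is
  A  → β₁ A' | ... | β_n A'
  A' → α₁ A' | ... | α_m A' | ε

S → C E becomes S → C E S'
S → ( becomes S → ( S'
S → S E becomes S' → E S'
Add S' → ε

Productions for other non-terminals are unchanged:
  E → (
  E → C
  C → * (
  C → (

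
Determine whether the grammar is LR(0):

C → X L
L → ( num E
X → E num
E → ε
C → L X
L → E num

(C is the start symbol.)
No. Shift-reduce conflict between [E → .] and [L → . ( num E]

A grammar is LR(0) if no state in the canonical LR(0) collection has:
  - both a shift item (dot before a terminal) and a complete item (shift-reduce conflict), or
  - two or more complete items (reduce-reduce conflict; the accept item [C' → C .] counts as a complete item here).

Augment with C' → C and build the canonical LR(0) collection (I0 = CLOSURE({[C' → . C]}), then GOTO on every symbol after a dot until no new states appear). It has 15 states:
  I0: { [C → . L X], [C → . X L], [C' → . C], [E → .], [L → . ( num E], [L → . E num], [X → . E num] }  — shift, reduce
  I1: { [L → ( . num E] }  — shift
  I2: { [C' → C .] }  — accept
  I3: { [L → E . num], [X → E . num] }  — shift
  I4: { [C → L . X], [E → .], [X → . E num] }  — reduce
  I5: { [C → X . L], [E → .], [L → . ( num E], [L → . E num] }  — shift, reduce
  I6: { [L → E . num] }  — shift
  I7: { [C → X L .] }  — reduce
  I8: { [L → E num .] }  — reduce
  I9: { [X → E . num] }  — shift
  I10: { [C → L X .] }  — reduce
  I11: { [X → E num .] }  — reduce
  I12: { [L → E num .], [X → E num .] }  — 2 reduces
  I13: { [E → .], [L → ( num . E] }  — reduce
  I14: { [L → ( num E .] }  — reduce

Conflict in state I0:
  Shift-reduce conflict between [E → .] and [L → . ( num E]
So the grammar is NOT LR(0).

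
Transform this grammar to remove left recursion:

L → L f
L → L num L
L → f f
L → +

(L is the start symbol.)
L → f f L'
L → + L'
L' → f L'
L' → num L L'
L' → ε

L is directly left-recursive. The standard transformation for
  A → A α₁ | ... | A α_m | β₁ | ... | β_n
is
  A  → β₁ A' | ... | β_n A'
  A' → α₁ A' | ... | α_m A' | ε

L → f f becomes L → f f L'
L → + becomes L → + L'
L → L f becomes L' → f L'
L → L num L becomes L' → num L L'
Add L' → ε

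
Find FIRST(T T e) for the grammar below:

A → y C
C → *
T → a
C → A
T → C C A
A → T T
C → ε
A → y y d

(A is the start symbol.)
FIRST sets of the non-terminals involved (from the grammar, by fixed-point iteration):
  FIRST(T) = { '*', 'a', 'y' }

To compute FIRST(T T e), process the symbols left to right:
Symbol T is a non-terminal. Add FIRST(T) \ {ε} = { '*', 'a', 'y' }
T is not nullable (ε ∉ FIRST(T)), so stop here.
FIRST(T T e) = { '*', 'a', 'y' }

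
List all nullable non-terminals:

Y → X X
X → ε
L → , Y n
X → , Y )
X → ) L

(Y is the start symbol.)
ε-productions: X → ε
So X is immediately nullable.
Y → X X: every symbol on the right is nullable, so Y is nullable too.
No further non-terminal can be added: every production for the remaining non-terminals contains a terminal or a non-nullable non-terminal.
Nullable = { 'X', 'Y' }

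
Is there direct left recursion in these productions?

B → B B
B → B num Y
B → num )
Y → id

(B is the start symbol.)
B → B B: LEFT RECURSIVE (starts with B)
B → B num Y: LEFT RECURSIVE (starts with B)
B → num ): starts with num
Y → id: starts with id

The grammar has direct left recursion on: B.

Answer: Yes, B is left-recursive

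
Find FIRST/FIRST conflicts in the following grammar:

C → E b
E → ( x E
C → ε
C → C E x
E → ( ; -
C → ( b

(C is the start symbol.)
A FIRST/FIRST conflict occurs when two productions N → α and N → β for the same non-terminal have FIRST(α) ∩ FIRST(β) ≠ ∅ (with ε ∈ FIRST of a nullable right-hand side, so two nullable alternatives also conflict).

FIRST sets of the non-terminals at (or reachable through a nullable prefix from) the front of some alternative:
  FIRST(E) = { '(' }
  FIRST(C) = { '(', ε }

Productions for C:
  C → E b: FIRST = { '(' }
  C → ε: FIRST = { ε }
  C → C E x: FIRST = { '(' }
  C → ( b: FIRST = { '(' }
Productions for E:
  E → ( x E: FIRST = { '(' }
  E → ( ; -: FIRST = { '(' }

Conflict for C: C → E b and C → C E x
  Overlap: { '(' }
Conflict for C: C → E b and C → ( b
  Overlap: { '(' }
Conflict for C: C → C E x and C → ( b
  Overlap: { '(' }
Conflict for E: E → ( x E and E → ( ; -
  Overlap: { '(' }

Answer: Yes. C → E b / C → C E x on { '(' }; C → E b / C → '(' b on { '(' }; C → C E x / C → '(' b on { '(' }; E → '(' x E / E → '(' ';' '-' on { '(' }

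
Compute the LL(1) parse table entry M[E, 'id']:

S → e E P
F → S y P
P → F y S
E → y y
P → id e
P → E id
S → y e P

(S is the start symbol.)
Empty (error entry)

To find M[E, 'id'], we find productions for E where 'id' is in the predict set (PREDICT(N → α) = (FIRST(α) \ {ε}) ∪ (FOLLOW(N) if α ⇒* ε)).

E → y y: PREDICT = { 'y' }

M[E, 'id'] is empty (no production applies)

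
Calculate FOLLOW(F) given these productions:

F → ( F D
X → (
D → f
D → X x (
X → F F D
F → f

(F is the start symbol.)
To compute FOLLOW(F), find every occurrence of F on a right-hand side N → α F β: add FIRST(β) \ {ε}, and if β is empty or nullable also add FOLLOW(N). Iterate to a fixed point.

F is the start symbol, so $ ∈ FOLLOW(F).
In F → ( F D: F is followed by D, add FIRST(D) \ {ε} = { '(', 'f' }
In X → F F D: F is followed by F D, add FIRST(F D) \ {ε} = { '(', 'f' }
In X → F F D: F is followed by D, add FIRST(D) \ {ε} = { '(', 'f' }

Taking the union: FOLLOW(F) = { $, '(', 'f' }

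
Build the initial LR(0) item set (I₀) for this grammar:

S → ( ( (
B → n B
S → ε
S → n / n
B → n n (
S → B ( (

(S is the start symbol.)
{ [B → . n B], [B → . n n (], [S → . ( ( (], [S → . B ( (], [S → . n / n], [S → .], [S' → . S] }

First, augment the grammar with S' → S
I₀ = CLOSURE({ [S' → . S] }):
  [S' → . S] has the dot before S: add [S → . ( ( (], [S → .], [S → . n / n], [S → . B ( (]
  [S → . B ( (] has the dot before B: add [B → . n B], [B → . n n (]
No further items can be added.

I₀ = { [B → . n B], [B → . n n (], [S → . ( ( (], [S → . B ( (], [S → . n / n], [S → .], [S' → . S] }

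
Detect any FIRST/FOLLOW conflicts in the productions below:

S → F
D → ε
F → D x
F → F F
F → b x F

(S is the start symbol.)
Nullable non-terminals: D.
D has a nullable alternative but only one production, so nothing to check.

F, S have no nullable alternative, so no FIRST/FOLLOW check is needed there.

No FIRST/FOLLOW conflicts found.

Answer: No FIRST/FOLLOW conflicts.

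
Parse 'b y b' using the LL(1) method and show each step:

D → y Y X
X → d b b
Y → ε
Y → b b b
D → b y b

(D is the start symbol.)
Stack is shown with the top on the left.

Stack    Input    Action
------------------------
D $      b y b $  output D → b y b
b y b $  b y b $  match 'b'
y b $    y b $    match 'y'
b $      b $      match 'b'
$        $        accept

The string is accepted.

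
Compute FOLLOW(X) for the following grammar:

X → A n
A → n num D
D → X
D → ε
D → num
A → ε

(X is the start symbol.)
To compute FOLLOW(X), find every occurrence of X on a right-hand side N → α X β: add FIRST(β) \ {ε}, and if β is empty or nullable also add FOLLOW(N). Iterate to a fixed point.

X is the start symbol, so $ ∈ FOLLOW(X).
In D → X: X is at the end, add FOLLOW(D)

The FOLLOW sets referred to above (computed the same way, to a fixed point):
  FOLLOW(D) = { 'n' }

Taking the union: FOLLOW(X) = { $, 'n' }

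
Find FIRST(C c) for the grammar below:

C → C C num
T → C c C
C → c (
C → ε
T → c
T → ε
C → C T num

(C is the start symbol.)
{ 'c', 'num' }

FIRST sets of the non-terminals involved (from the grammar, by fixed-point iteration):
  FIRST(C) = { 'c', 'num', ε }

To compute FIRST(C c), process the symbols left to right:
Symbol C is a non-terminal. Add FIRST(C) \ {ε} = { 'c', 'num' }
C is nullable (ε ∈ FIRST(C)), continue to the next symbol.
Symbol c is a terminal. Add 'c' and stop.
FIRST(C c) = { 'c', 'num' }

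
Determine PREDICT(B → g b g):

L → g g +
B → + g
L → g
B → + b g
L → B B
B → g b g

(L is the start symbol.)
{ 'g' }

PREDICT(B → g b g) = (FIRST(RHS) \ {ε}) ∪ (FOLLOW(B) if ε ∈ FIRST(RHS), i.e. RHS ⇒* ε)
FIRST(g b g) = { 'g' }
ε ∉ FIRST(g b g), so FOLLOW(B) is not added.
PREDICT(B → g b g) = { 'g' }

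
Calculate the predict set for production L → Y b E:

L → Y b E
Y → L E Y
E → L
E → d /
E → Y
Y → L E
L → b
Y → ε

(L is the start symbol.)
PREDICT(L → Y b E) = (FIRST(RHS) \ {ε}) ∪ (FOLLOW(L) if ε ∈ FIRST(RHS), i.e. RHS ⇒* ε)
FIRST(Y) = { 'b', ε }
FIRST(Y b E) = { 'b' }
ε ∉ FIRST(Y b E), so FOLLOW(L) is not added.
PREDICT(L → Y b E) = { 'b' }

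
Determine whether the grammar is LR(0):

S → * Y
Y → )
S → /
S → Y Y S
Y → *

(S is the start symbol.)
No. Shift-reduce conflict between [Y → * .] and [Y → . )]

Augment with S' → S and build the canonical LR(0) collection (I0 = CLOSURE({[S' → . S]}), then GOTO on every symbol after a dot until no new states appear). It has 10 states:
  I0: { [S → . * Y], [S → . /], [S → . Y Y S], [S' → . S], [Y → . )], [Y → . *] }  — shift
  I1: { [Y → ) .] }  — reduce
  I2: { [S → * . Y], [Y → * .], [Y → . )], [Y → . *] }  — shift, reduce
  I3: { [S → / .] }  — reduce
  I4: { [S' → S .] }  — accept
  I5: { [S → Y . Y S], [Y → . )], [Y → . *] }  — shift
  I6: { [Y → * .] }  — reduce
  I7: { [S → . * Y], [S → . /], [S → . Y Y S], [S → Y Y . S], [Y → . )], [Y → . *] }  — shift
  I8: { [S → Y Y S .] }  — reduce
  I9: { [S → * Y .] }  — reduce

Conflict in state I2:
  Shift-reduce conflict between [Y → * .] and [Y → . )]
So the grammar is NOT LR(0).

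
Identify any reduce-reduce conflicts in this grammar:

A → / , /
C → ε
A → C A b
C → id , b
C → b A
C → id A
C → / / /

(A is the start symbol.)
A reduce-reduce conflict occurs when an LR(0) state has two complete items [A → α .] and [B → β .] — both call for a reduction, and with no lookahead the parser cannot choose between them.

Augment with A' → A and build the canonical LR(0) collection (I0 = CLOSURE({[A' → . A]}), then GOTO on every symbol after a dot until no new states appear). It has 16 states:
  I0: { [A → . / , /], [A → . C A b], [A' → . A], [C → . / / /], [C → . b A], [C → . id , b], [C → . id A], [C → .] }  — shift, reduce
  I1: { [A → / . , /], [C → / . / /] }  — shift
  I2: { [A' → A .] }  — accept
  I3: { [A → . / , /], [A → . C A b], [A → C . A b], [C → . / / /], [C → . b A], [C → . id , b], [C → . id A], [C → .] }  — shift, reduce
  I4: { [A → . / , /], [A → . C A b], [C → . / / /], [C → . b A], [C → . id , b], [C → . id A], [C → .], [C → b . A] }  — shift, reduce
  I5: { [A → . / , /], [A → . C A b], [C → . / / /], [C → . b A], [C → . id , b], [C → . id A], [C → .], [C → id . , b], [C → id . A] }  — shift, reduce
  I6: { [C → id , . b] }  — shift
  I7: { [C → id A .] }  — reduce
  I8: { [C → id , b .] }  — reduce
  I9: { [C → b A .] }  — reduce
  I10: { [A → C A . b] }  — shift
  I11: { [A → C A b .] }  — reduce
  I12: { [A → / , . /] }  — shift
  I13: { [C → / / . /] }  — shift
  I14: { [C → / / / .] }  — reduce
  I15: { [A → / , / .] }  — reduce

No state contains more than one complete item.

Answer: No reduce-reduce conflicts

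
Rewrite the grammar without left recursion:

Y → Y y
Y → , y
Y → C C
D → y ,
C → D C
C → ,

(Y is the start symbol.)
Y → , y Y'
Y → C C Y'
Y' → y Y'
Y' → ε
D → y ,
C → D C
C → ,

Y is directly left-recursive. The standard transformation for
  A → A α₁ | ... | A α_m | β₁ | ... | β_n
is
  A  → β₁ A' | ... | β_n A'
  A' → α₁ A' | ... | α_m A' | ε

Y → , y becomes Y → , y Y'
Y → C C becomes Y → C C Y'
Y → Y y becomes Y' → y Y'
Add Y' → ε

Productions for other non-terminals are unchanged:
  D → y ,
  C → D C
  C → ,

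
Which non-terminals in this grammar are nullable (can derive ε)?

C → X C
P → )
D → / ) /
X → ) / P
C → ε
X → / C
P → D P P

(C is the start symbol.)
{ 'C' }

A non-terminal is nullable if it can derive ε (the empty string): either it has an ε-production, or it has a production whose right-hand side consists entirely of nullable non-terminals.

ε-productions: C → ε
So C is immediately nullable.
No further non-terminal can be added: every production for the remaining non-terminals contains a terminal or a non-nullable non-terminal.
Nullable = { 'C' }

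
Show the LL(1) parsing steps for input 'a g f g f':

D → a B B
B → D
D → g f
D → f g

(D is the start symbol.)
Stack is shown with the top on the left.

Stack    Input        Action
----------------------------
D $      a g f g f $  output D → a B B
a B B $  a g f g f $  match 'a'
B B $    g f g f $    output B → D
D B $    g f g f $    output D → g f
g f B $  g f g f $    match 'g'
f B $    f g f $      match 'f'
B $      g f $        output B → D
D $      g f $        output D → g f
g f $    g f $        match 'g'
f $      f $          match 'f'
$        $            accept

The string is accepted.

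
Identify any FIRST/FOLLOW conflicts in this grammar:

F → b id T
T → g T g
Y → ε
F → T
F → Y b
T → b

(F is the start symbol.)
A FIRST/FOLLOW conflict occurs when a non-terminal N has a nullable alternative N → β (β ⇒* ε) and another alternative N → α with FIRST(α) ∩ FOLLOW(N) ≠ ∅: on such a lookahead the parser cannot decide between expanding α and letting N vanish via β.

Nullable non-terminals: Y.
Y has a nullable alternative but only one production, so nothing to check.

F, T have no nullable alternative, so no FIRST/FOLLOW check is needed there.

No FIRST/FOLLOW conflicts found.

Answer: No FIRST/FOLLOW conflicts.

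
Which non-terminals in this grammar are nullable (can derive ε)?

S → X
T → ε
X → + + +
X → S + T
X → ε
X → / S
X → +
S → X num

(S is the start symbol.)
{ 'S', 'T', 'X' }

A non-terminal is nullable if it can derive ε (the empty string): either it has an ε-production, or it has a production whose right-hand side consists entirely of nullable non-terminals.

ε-productions: T → ε, X → ε
So T, X are immediately nullable.
S → X: every symbol on the right is nullable, so S is nullable too.
Every non-terminal is now nullable.
Nullable = { 'S', 'T', 'X' }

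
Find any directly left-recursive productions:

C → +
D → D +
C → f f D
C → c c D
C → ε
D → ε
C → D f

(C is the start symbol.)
Yes, D is left-recursive

C → +: starts with '+'
D → D +: LEFT RECURSIVE (starts with D)
C → f f D: starts with f
C → c c D: starts with c
C → ε: starts with ε
D → ε: starts with ε
C → D f: starts with D

The grammar has direct left recursion on: D.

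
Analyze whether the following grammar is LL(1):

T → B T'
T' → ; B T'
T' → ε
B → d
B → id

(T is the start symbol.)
Yes, the grammar is LL(1).

Relevant sets:
  FOLLOW(T') = { $ }

For T':
  PREDICT(T' → ';' B T') = { ';' }
  PREDICT(T' → ε) = { $ }
For B:
  PREDICT(B → d) = { 'd' }
  PREDICT(B → id) = { 'id' }
T has a single production, so nothing to check there.

All predict sets are disjoint. The grammar IS LL(1).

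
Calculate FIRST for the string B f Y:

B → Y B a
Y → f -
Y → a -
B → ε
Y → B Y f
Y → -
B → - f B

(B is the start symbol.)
{ '-', 'a', 'f' }

FIRST sets of the non-terminals involved (from the grammar, by fixed-point iteration):
  FIRST(B) = { '-', 'a', 'f', ε }

To compute FIRST(B f Y), process the symbols left to right:
Symbol B is a non-terminal. Add FIRST(B) \ {ε} = { '-', 'a', 'f' }
B is nullable (ε ∈ FIRST(B)), continue to the next symbol.
Symbol f is a terminal. Add 'f' and stop.
FIRST(B f Y) = { '-', 'a', 'f' }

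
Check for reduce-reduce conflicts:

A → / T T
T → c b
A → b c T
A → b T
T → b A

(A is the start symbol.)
A reduce-reduce conflict occurs when an LR(0) state has two complete items [A → α .] and [B → β .] — both call for a reduction, and with no lookahead the parser cannot choose between them.

Augment with A' → A and build the canonical LR(0) collection (I0 = CLOSURE({[A' → . A]}), then GOTO on every symbol after a dot until no new states appear). It has 14 states:
  I0: { [A → . / T T], [A → . b T], [A → . b c T], [A' → . A] }  — shift
  I1: { [A → / . T T], [T → . b A], [T → . c b] }  — shift
  I2: { [A' → A .] }  — accept
  I3: { [A → b . T], [A → b . c T], [T → . b A], [T → . c b] }  — shift
  I4: { [A → b T .] }  — reduce
  I5: { [A → . / T T], [A → . b T], [A → . b c T], [T → b . A] }  — shift
  I6: { [A → b c . T], [T → . b A], [T → . c b], [T → c . b] }  — shift
  I7: { [A → b c T .] }  — reduce
  I8: { [A → . / T T], [A → . b T], [A → . b c T], [T → b . A], [T → c b .] }  — shift, reduce
  I9: { [T → c . b] }  — shift
  I10: { [T → c b .] }  — reduce
  I11: { [T → b A .] }  — reduce
  I12: { [A → / T . T], [T → . b A], [T → . c b] }  — shift
  I13: { [A → / T T .] }  — reduce

No state contains more than one complete item.

Answer: No reduce-reduce conflicts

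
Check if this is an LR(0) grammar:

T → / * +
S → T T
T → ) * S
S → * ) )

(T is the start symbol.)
A grammar is LR(0) if no state in the canonical LR(0) collection has:
  - both a shift item (dot before a terminal) and a complete item (shift-reduce conflict), or
  - two or more complete items (reduce-reduce conflict; the accept item [T' → T .] counts as a complete item here).

Augment with T' → T and build the canonical LR(0) collection (I0 = CLOSURE({[T' → . T]}), then GOTO on every symbol after a dot until no new states appear). It has 13 states:
  I0: { [T → . ) * S], [T → . / * +], [T' → . T] }  — shift
  I1: { [T → ) . * S] }  — shift
  I2: { [T → / . * +] }  — shift
  I3: { [T' → T .] }  — accept
  I4: { [T → / * . +] }  — shift
  I5: { [T → / * + .] }  — reduce
  I6: { [S → . * ) )], [S → . T T], [T → ) * . S], [T → . ) * S], [T → . / * +] }  — shift
  I7: { [S → * . ) )] }  — shift
  I8: { [T → ) * S .] }  — reduce
  I9: { [S → T . T], [T → . ) * S], [T → . / * +] }  — shift
  I10: { [S → T T .] }  — reduce
  I11: { [S → * ) . )] }  — shift
  I12: { [S → * ) ) .] }  — reduce

Every state is either a pure shift/goto state or contains exactly one complete item and nothing to shift — no conflicts. The grammar is LR(0).

Answer: Yes, the grammar is LR(0)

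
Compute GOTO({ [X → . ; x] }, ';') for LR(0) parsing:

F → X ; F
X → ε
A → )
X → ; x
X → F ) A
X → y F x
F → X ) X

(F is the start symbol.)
{ [X → ; . x] }

GOTO(I, ';') = CLOSURE({ [A → αX.β] : [A → α.Xβ] ∈ I, X = ';' })

Items with dot before ';', with the dot advanced:
  [X → . ; x] → [X → ; . x]
Closure adds nothing (no advanced item has the dot before a non-terminal).

GOTO = { [X → ; . x] }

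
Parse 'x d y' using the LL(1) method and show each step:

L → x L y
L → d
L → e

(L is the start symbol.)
Stack is shown with the top on the left.

Stack    Input    Action
------------------------
L $      x d y $  output L → x L y
x L y $  x d y $  match 'x'
L y $    d y $    output L → d
d y $    d y $    match 'd'
y $      y $      match 'y'
$        $        accept

The string is accepted.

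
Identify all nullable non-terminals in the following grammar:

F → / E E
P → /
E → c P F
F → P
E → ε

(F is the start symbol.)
{ 'E' }

A non-terminal is nullable if it can derive ε (the empty string): either it has an ε-production, or it has a production whose right-hand side consists entirely of nullable non-terminals.

ε-productions: E → ε
So E is immediately nullable.
No further non-terminal can be added: every production for the remaining non-terminals contains a terminal or a non-nullable non-terminal.
Nullable = { 'E' }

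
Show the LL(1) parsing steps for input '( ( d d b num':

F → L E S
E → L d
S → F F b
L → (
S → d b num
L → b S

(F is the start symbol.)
LL(1) parsing maintains a stack (initially the start symbol over $) and the input. At each step: if the stack top is a terminal, match it against the current input token; if it is a non-terminal N, replace it with the RHS of M[N, lookahead] (the unique production whose predict set contains the lookahead).

Stack is shown with the top on the left.

Stack      Input            Action
----------------------------------
F $        ( ( d d b num $  output F → L E S
L E S $    ( ( d d b num $  output L → (
( E S $    ( ( d d b num $  match '('
E S $      ( d d b num $    output E → L d
L d S $    ( d d b num $    output L → (
( d S $    ( d d b num $    match '('
d S $      d d b num $      match 'd'
S $        d b num $        output S → d b num
d b num $  d b num $        match 'd'
b num $    b num $          match 'b'
num $      num $            match 'num'
$          $                accept

The string is accepted.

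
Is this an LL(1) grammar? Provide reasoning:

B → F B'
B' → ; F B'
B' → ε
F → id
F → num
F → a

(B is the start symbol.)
Yes, the grammar is LL(1).

A grammar is LL(1) if for each non-terminal N with multiple productions, the predict sets of those productions are pairwise disjoint, where PREDICT(N → α) = (FIRST(α) \ {ε}) ∪ (FOLLOW(N) if α ⇒* ε).

Relevant sets:
  FOLLOW(B') = { $ }

For B':
  PREDICT(B' → ';' F B') = { ';' }
  PREDICT(B' → ε) = { $ }
For F:
  PREDICT(F → id) = { 'id' }
  PREDICT(F → num) = { 'num' }
  PREDICT(F → a) = { 'a' }
B has a single production, so nothing to check there.

All predict sets are disjoint. The grammar IS LL(1).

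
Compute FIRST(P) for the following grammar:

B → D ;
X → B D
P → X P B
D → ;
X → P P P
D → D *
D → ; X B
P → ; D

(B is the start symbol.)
{ ';' }

FIRST sets of the other non-terminals involved (by the same procedure, iterated to a fixed point):
  FIRST(X) = { ';' }

From P → X P B:
  - X is a non-terminal: add FIRST(X) \ {ε} = { ';' }
    X is not nullable, so stop
From P → ; D:
  - ';' is a terminal: add ';' and stop

Collecting: FIRST(P) = { ';' }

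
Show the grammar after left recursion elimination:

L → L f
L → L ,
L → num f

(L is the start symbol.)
L is directly left-recursive. The standard transformation for
  A → A α₁ | ... | A α_m | β₁ | ... | β_n
is
  A  → β₁ A' | ... | β_n A'
  A' → α₁ A' | ... | α_m A' | ε

L → num f becomes L → num f L'
L → L f becomes L' → f L'
L → L , becomes L' → , L'
Add L' → ε

Resulting grammar:
L → num f L'
L' → f L'
L' → , L'
L' → ε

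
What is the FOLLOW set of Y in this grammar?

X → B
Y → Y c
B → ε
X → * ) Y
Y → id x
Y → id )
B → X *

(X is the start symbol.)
To compute FOLLOW(Y), find every occurrence of Y on a right-hand side N → α Y β: add FIRST(β) \ {ε}, and if β is empty or nullable also add FOLLOW(N). Iterate to a fixed point.

In Y → Y c: Y is followed by c, add FIRST(c) \ {ε} = { 'c' }
In X → * ) Y: Y is at the end, add FOLLOW(X)

The FOLLOW sets referred to above (computed the same way, to a fixed point):
  FOLLOW(X) = { $, '*' }

Taking the union: FOLLOW(Y) = { $, '*', 'c' }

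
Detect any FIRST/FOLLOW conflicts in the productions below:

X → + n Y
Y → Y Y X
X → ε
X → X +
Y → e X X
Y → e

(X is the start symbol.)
Yes. X → '+' n Y with FOLLOW(X) on { '+' }; X → X '+' with FOLLOW(X) on { '+' }

A FIRST/FOLLOW conflict occurs when a non-terminal N has a nullable alternative N → β (β ⇒* ε) and another alternative N → α with FIRST(α) ∩ FOLLOW(N) ≠ ∅: on such a lookahead the parser cannot decide between expanding α and letting N vanish via β.

Nullable non-terminals: X.
FIRST sets used below: FIRST(X) = { '+', ε }

X: nullable alternative(s) X → ε; FOLLOW(X) = { $, '+', 'e' }
  X → + n Y: FIRST \ {ε} = { '+' } — overlaps FOLLOW(X) on { '+' }: CONFLICT
  X → ε: FIRST \ {ε} = { } — this is the only nullable alternative, skip
  X → X +: FIRST \ {ε} = { '+' } — overlaps FOLLOW(X) on { '+' }: CONFLICT

Y has no nullable alternative, so no FIRST/FOLLOW check is needed there.

So the grammar has 2 FIRST/FOLLOW conflicts (marked CONFLICT above).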